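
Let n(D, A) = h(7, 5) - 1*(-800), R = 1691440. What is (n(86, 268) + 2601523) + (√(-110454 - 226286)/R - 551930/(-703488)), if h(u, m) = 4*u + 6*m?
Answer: 915372178429/351744 + I*√84185/845720 ≈ 2.6024e+6 + 0.00034308*I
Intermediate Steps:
n(D, A) = 858 (n(D, A) = (4*7 + 6*5) - 1*(-800) = (28 + 30) + 800 = 58 + 800 = 858)
(n(86, 268) + 2601523) + (√(-110454 - 226286)/R - 551930/(-703488)) = (858 + 2601523) + (√(-110454 - 226286)/1691440 - 551930/(-703488)) = 2602381 + (√(-336740)*(1/1691440) - 551930*(-1/703488)) = 2602381 + ((2*I*√84185)*(1/1691440) + 275965/351744) = 2602381 + (I*√84185/845720 + 275965/351744) = 2602381 + (275965/351744 + I*√84185/845720) = 915372178429/351744 + I*√84185/845720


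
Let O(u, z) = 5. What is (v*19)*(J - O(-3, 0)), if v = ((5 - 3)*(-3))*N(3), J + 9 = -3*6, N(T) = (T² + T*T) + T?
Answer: 76608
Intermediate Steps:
N(T) = T + 2*T² (N(T) = (T² + T²) + T = 2*T² + T = T + 2*T²)
J = -27 (J = -9 - 3*6 = -9 - 18 = -27)
v = -126 (v = ((5 - 3)*(-3))*(3*(1 + 2*3)) = (2*(-3))*(3*(1 + 6)) = -18*7 = -6*21 = -126)
(v*19)*(J - O(-3, 0)) = (-126*19)*(-27 - 1*5) = -2394*(-27 - 5) = -2394*(-32) = 76608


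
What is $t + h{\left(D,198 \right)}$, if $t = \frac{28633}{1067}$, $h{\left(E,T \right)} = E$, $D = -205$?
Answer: $- \frac{17282}{97} \approx -178.17$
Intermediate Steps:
$t = \frac{2603}{97}$ ($t = 28633 \cdot \frac{1}{1067} = \frac{2603}{97} \approx 26.835$)
$t + h{\left(D,198 \right)} = \frac{2603}{97} - 205 = - \frac{17282}{97}$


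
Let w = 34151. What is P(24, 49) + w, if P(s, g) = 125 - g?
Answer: 34227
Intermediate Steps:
P(24, 49) + w = (125 - 1*49) + 34151 = (125 - 49) + 34151 = 76 + 34151 = 34227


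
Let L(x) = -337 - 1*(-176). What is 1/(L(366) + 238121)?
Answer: 1/237960 ≈ 4.2024e-6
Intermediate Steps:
L(x) = -161 (L(x) = -337 + 176 = -161)
1/(L(366) + 238121) = 1/(-161 + 238121) = 1/237960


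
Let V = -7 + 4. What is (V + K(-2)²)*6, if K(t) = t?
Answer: 6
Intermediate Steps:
V = -3
(V + K(-2)²)*6 = (-3 + (-2)²)*6 = (-3 + 4)*6 = 1*6 = 6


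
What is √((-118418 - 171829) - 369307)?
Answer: I*√659554 ≈ 812.13*I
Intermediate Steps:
√((-118418 - 171829) - 369307) = √(-290247 - 369307) = √(-659554) = I*√659554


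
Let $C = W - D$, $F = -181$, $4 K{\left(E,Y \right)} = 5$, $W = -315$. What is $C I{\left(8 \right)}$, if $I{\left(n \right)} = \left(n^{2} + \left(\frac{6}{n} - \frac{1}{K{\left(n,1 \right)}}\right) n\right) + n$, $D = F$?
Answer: $- \frac{47972}{5} \approx -9594.4$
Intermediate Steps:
$K{\left(E,Y \right)} = \frac{5}{4}$ ($K{\left(E,Y \right)} = \frac{1}{4} \cdot 5 = \frac{5}{4}$)
$D = -181$
$I{\left(n \right)} = n + n^{2} + n \left(- \frac{4}{5} + \frac{6}{n}\right)$ ($I{\left(n \right)} = \left(n^{2} + \left(\frac{6}{n} - \frac{1}{\frac{5}{4}}\right) n\right) + n = \left(n^{2} + \left(\frac{6}{n} - \frac{4}{5}\right) n\right) + n = \left(n^{2} + \left(- \frac{4}{5} + \frac{6}{n}\right) n\right) + n = \left(n^{2} + n \left(- \frac{4}{5} + \frac{6}{n}\right)\right) + n = n + n^{2} + n \left(- \frac{4}{5} + \frac{6}{n}\right)$)
$C = -134$ ($C = -315 - -181 = -315 + 181 = -134$)
$C I{\left(8 \right)} = - 134 \left(6 + 8^{2} + \frac{1}{5} \cdot 8\right) = - 134 \left(6 + 64 + \frac{8}{5}\right) = \left(-134\right) \frac{358}{5} = - \frac{47972}{5}$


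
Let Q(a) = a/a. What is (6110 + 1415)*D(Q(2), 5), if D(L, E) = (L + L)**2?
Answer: 30100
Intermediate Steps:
Q(a) = 1
D(L, E) = 4*L**2 (D(L, E) = (2*L)**2 = 4*L**2)
(6110 + 1415)*D(Q(2), 5) = (6110 + 1415)*(4*1**2) = 7525*(4*1) = 7525*4 = 30100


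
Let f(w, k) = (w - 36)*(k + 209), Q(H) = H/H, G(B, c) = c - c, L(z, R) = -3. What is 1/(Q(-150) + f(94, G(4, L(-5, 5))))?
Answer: 1/12123 ≈ 8.2488e-5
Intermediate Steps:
G(B, c) = 0
Q(H) = 1
f(w, k) = (-36 + w)*(209 + k)
1/(Q(-150) + f(94, G(4, L(-5, 5)))) = 1/(1 + (-7524 - 36*0 + 209*94 + 0*94)) = 1/(1 + (-7524 + 0 + 19646 + 0)) = 1/(1 + 12122) = 1/12123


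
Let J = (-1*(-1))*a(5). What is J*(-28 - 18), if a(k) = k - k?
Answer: 0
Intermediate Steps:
a(k) = 0
J = 0 (J = -1*(-1)*0 = 1*0 = 0)
J*(-28 - 18) = 0*(-28 - 18) = 0*(-46) = 0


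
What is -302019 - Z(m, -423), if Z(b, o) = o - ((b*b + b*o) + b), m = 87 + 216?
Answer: -337653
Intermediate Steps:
m = 303
Z(b, o) = o - b - b**2 - b*o (Z(b, o) = o - ((b**2 + b*o) + b) = o - (b + b**2 + b*o) = o + (-b - b**2 - b*o) = o - b - b**2 - b*o)
-302019 - Z(m, -423) = -302019 - (-423 - 1*303 - 1*303**2 - 1*303*(-423)) = -302019 - (-423 - 303 - 1*91809 + 128169) = -302019 - (-423 - 303 - 91809 + 128169) = -302019 - 1*35634 = -302019 - 35634 = -337653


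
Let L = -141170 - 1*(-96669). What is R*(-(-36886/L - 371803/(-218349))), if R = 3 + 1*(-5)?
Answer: 49199253034/9716748849 ≈ 5.0633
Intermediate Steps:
L = -44501 (L = -141170 + 96669 = -44501)
R = -2 (R = 3 - 5 = -2)
R*(-(-36886/L - 371803/(-218349))) = -(-2)*(-36886/(-44501) - 371803/(-218349)) = -(-2)*(-36886*(-1/44501) - 371803*(-1/218349)) = -(-2)*(36886/44501 + 371803/218349) = -(-2)*24599626517/9716748849 = -2*(-24599626517/9716748849) = 49199253034/9716748849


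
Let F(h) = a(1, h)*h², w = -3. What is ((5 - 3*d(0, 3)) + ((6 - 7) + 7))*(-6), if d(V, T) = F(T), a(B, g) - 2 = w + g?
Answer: 258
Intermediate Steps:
a(B, g) = -1 + g (a(B, g) = 2 + (-3 + g) = -1 + g)
F(h) = h²*(-1 + h) (F(h) = (-1 + h)*h² = h²*(-1 + h))
d(V, T) = T²*(-1 + T)
((5 - 3*d(0, 3)) + ((6 - 7) + 7))*(-6) = ((5 - 3*3²*(-1 + 3)) + ((6 - 7) + 7))*(-6) = ((5 - 27*2) + (-1 + 7))*(-6) = ((5 - 3*18) + 6)*(-6) = ((5 - 54) + 6)*(-6) = (-49 + 6)*(-6) = -43*(-6) = 258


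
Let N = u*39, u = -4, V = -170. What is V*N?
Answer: 26520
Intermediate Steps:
N = -156 (N = -4*39 = -156)
V*N = -170*(-156) = 26520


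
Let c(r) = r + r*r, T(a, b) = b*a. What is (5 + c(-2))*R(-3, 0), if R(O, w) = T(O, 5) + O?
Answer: -126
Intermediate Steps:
T(a, b) = a*b
c(r) = r + r²
R(O, w) = 6*O (R(O, w) = O*5 + O = 5*O + O = 6*O)
(5 + c(-2))*R(-3, 0) = (5 - 2*(1 - 2))*(6*(-3)) = (5 - 2*(-1))*(-18) = (5 + 2)*(-18) = 7*(-18) = -126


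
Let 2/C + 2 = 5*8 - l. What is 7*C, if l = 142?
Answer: -7/52 ≈ -0.13462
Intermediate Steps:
C = -1/52 (C = 2/(-2 + (5*8 - 1*142)) = 2/(-2 + (40 - 142)) = 2/(-2 - 102) = 2/(-104) = 2*(-1/104) = -1/52 ≈ -0.019231)
7*C = 7*(-1/52) = -7/52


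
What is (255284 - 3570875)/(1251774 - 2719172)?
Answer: 3315591/1467398 ≈ 2.2595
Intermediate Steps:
(255284 - 3570875)/(1251774 - 2719172) = -3315591/(-1467398) = -3315591*(-1/1467398) = 3315591/1467398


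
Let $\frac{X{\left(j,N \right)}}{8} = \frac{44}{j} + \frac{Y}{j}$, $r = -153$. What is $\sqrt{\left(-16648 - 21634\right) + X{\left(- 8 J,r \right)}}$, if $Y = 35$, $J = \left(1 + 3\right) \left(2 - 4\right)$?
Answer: $\frac{i \sqrt{612354}}{4} \approx 195.63 i$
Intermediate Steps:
$J = -8$ ($J = 4 \left(-2\right) = -8$)
$X{\left(j,N \right)} = \frac{632}{j}$ ($X{\left(j,N \right)} = 8 \left(\frac{44}{j} + \frac{35}{j}\right) = 8 \frac{79}{j} = \frac{632}{j}$)
$\sqrt{\left(-16648 - 21634\right) + X{\left(- 8 J,r \right)}} = \sqrt{\left(-16648 - 21634\right) + \frac{632}{\left(-8\right) \left(-8\right)}} = \sqrt{-38282 + \frac{632}{64}} = \sqrt{-38282 + 632 \cdot \frac{1}{64}} = \sqrt{-38282 + \frac{79}{8}} = \sqrt{- \frac{306177}{8}} = \frac{i \sqrt{612354}}{4}$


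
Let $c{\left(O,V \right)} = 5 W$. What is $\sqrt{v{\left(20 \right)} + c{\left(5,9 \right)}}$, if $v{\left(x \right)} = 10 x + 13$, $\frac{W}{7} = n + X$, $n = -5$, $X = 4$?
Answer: $\sqrt{178} \approx 13.342$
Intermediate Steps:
$W = -7$ ($W = 7 \left(-5 + 4\right) = 7 \left(-1\right) = -7$)
$v{\left(x \right)} = 13 + 10 x$
$c{\left(O,V \right)} = -35$ ($c{\left(O,V \right)} = 5 \left(-7\right) = -35$)
$\sqrt{v{\left(20 \right)} + c{\left(5,9 \right)}} = \sqrt{\left(13 + 10 \cdot 20\right) - 35} = \sqrt{\left(13 + 200\right) - 35} = \sqrt{213 - 35} = \sqrt{178}$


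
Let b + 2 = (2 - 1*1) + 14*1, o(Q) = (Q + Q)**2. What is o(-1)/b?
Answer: 4/13 ≈ 0.30769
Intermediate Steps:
o(Q) = 4*Q**2 (o(Q) = (2*Q)**2 = 4*Q**2)
b = 13 (b = -2 + ((2 - 1*1) + 14*1) = -2 + ((2 - 1) + 14) = -2 + (1 + 14) = -2 + 15 = 13)
o(-1)/b = (4*(-1)**2)/13 = (4*1)*(1/13) = 4*(1/13) = 4/13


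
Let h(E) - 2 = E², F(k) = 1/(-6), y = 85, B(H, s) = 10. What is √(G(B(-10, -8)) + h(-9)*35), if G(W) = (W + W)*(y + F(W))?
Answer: √41415/3 ≈ 67.836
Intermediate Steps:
F(k) = -⅙
h(E) = 2 + E²
G(W) = 509*W/3 (G(W) = (W + W)*(85 - ⅙) = (2*W)*(509/6) = 509*W/3)
√(G(B(-10, -8)) + h(-9)*35) = √((509/3)*10 + (2 + (-9)²)*35) = √(5090/3 + (2 + 81)*35) = √(5090/3 + 83*35) = √(5090/3 + 2905) = √(13805/3) = √41415/3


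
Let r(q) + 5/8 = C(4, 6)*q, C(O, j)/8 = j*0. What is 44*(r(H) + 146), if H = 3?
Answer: 12793/2 ≈ 6396.5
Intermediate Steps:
C(O, j) = 0 (C(O, j) = 8*(j*0) = 8*0 = 0)
r(q) = -5/8 (r(q) = -5/8 + 0*q = -5/8 + 0 = -5/8)
44*(r(H) + 146) = 44*(-5/8 + 146) = 44*(1163/8) = 12793/2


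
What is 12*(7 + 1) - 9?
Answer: 87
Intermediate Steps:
12*(7 + 1) - 9 = 12*8 - 9 = 96 - 9 = 87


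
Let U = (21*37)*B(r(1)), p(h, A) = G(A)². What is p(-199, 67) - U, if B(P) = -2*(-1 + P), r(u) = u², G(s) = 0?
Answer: 0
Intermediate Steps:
p(h, A) = 0 (p(h, A) = 0² = 0)
B(P) = 2 - 2*P
U = 0 (U = (21*37)*(2 - 2*1²) = 777*(2 - 2*1) = 777*(2 - 2) = 777*0 = 0)
p(-199, 67) - U = 0 - 1*0 = 0 + 0 = 0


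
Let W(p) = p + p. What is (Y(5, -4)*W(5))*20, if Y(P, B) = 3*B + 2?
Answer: -2000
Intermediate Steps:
Y(P, B) = 2 + 3*B
W(p) = 2*p
(Y(5, -4)*W(5))*20 = ((2 + 3*(-4))*(2*5))*20 = ((2 - 12)*10)*20 = -10*10*20 = -100*20 = -2000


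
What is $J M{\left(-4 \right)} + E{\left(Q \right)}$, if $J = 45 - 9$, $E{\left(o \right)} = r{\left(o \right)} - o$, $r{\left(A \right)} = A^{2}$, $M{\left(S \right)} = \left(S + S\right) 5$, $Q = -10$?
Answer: $-1330$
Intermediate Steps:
$M{\left(S \right)} = 10 S$ ($M{\left(S \right)} = 2 S 5 = 10 S$)
$E{\left(o \right)} = o^{2} - o$
$J = 36$
$J M{\left(-4 \right)} + E{\left(Q \right)} = 36 \cdot 10 \left(-4\right) - 10 \left(-1 - 10\right) = 36 \left(-40\right) - -110 = -1440 + 110 = -1330$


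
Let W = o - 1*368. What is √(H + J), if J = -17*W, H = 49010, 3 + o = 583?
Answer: √45406 ≈ 213.09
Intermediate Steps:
o = 580 (o = -3 + 583 = 580)
W = 212 (W = 580 - 1*368 = 580 - 368 = 212)
J = -3604 (J = -17*212 = -3604)
√(H + J) = √(49010 - 3604) = √45406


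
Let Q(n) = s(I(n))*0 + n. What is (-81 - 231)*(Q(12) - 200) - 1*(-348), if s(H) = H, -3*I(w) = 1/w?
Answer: 59004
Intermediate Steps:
I(w) = -1/(3*w)
Q(n) = n (Q(n) = -1/(3*n)*0 + n = 0 + n = n)
(-81 - 231)*(Q(12) - 200) - 1*(-348) = (-81 - 231)*(12 - 200) - 1*(-348) = -312*(-188) + 348 = 58656 + 348 = 59004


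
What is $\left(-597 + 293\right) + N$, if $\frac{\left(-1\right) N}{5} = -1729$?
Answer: $8341$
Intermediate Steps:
$N = 8645$ ($N = \left(-5\right) \left(-1729\right) = 8645$)
$\left(-597 + 293\right) + N = \left(-597 + 293\right) + 8645 = -304 + 8645 = 8341$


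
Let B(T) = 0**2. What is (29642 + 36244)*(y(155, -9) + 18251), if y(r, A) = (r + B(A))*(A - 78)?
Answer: 314012676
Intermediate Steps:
B(T) = 0
y(r, A) = r*(-78 + A) (y(r, A) = (r + 0)*(A - 78) = r*(-78 + A))
(29642 + 36244)*(y(155, -9) + 18251) = (29642 + 36244)*(155*(-78 - 9) + 18251) = 65886*(155*(-87) + 18251) = 65886*(-13485 + 18251) = 65886*4766 = 314012676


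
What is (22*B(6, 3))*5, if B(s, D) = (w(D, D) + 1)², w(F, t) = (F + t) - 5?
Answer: 440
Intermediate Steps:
w(F, t) = -5 + F + t
B(s, D) = (-4 + 2*D)² (B(s, D) = ((-5 + D + D) + 1)² = ((-5 + 2*D) + 1)² = (-4 + 2*D)²)
(22*B(6, 3))*5 = (22*(4*(-2 + 3)²))*5 = (22*(4*1²))*5 = (22*(4*1))*5 = (22*4)*5 = 88*5 = 440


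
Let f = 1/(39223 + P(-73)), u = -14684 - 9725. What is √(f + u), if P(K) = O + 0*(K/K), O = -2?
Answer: 2*I*√9387010865687/39221 ≈ 156.23*I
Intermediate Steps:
u = -24409
P(K) = -2 (P(K) = -2 + 0*(K/K) = -2 + 0*1 = -2 + 0 = -2)
f = 1/39221 (f = 1/(39223 - 2) = 1/39221 ≈ 2.5497e-5)
√(f + u) = √(1/39221 - 24409) = √(-957345388/39221) = 2*I*√9387010865687/39221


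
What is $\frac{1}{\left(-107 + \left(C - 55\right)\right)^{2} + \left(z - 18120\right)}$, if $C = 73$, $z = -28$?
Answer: $- \frac{1}{10227} \approx -9.778 \cdot 10^{-5}$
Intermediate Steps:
$\frac{1}{\left(-107 + \left(C - 55\right)\right)^{2} + \left(z - 18120\right)} = \frac{1}{\left(-107 + \left(73 - 55\right)\right)^{2} - 18148} = \frac{1}{\left(-107 + 18\right)^{2} - 18148} = \frac{1}{\left(-89\right)^{2} - 18148} = \frac{1}{7921 - 18148} = \frac{1}{-10227} = - \frac{1}{10227}$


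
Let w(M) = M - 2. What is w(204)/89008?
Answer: 101/44504 ≈ 0.0022695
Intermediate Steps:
w(M) = -2 + M
w(204)/89008 = (-2 + 204)/89008 = 202*(1/89008) = 101/44504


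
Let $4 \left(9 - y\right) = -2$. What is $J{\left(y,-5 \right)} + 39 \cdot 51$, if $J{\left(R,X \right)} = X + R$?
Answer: $\frac{3987}{2} \approx 1993.5$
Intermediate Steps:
$y = \frac{19}{2}$ ($y = 9 - - \frac{1}{2} = 9 + \frac{1}{2} = \frac{19}{2} \approx 9.5$)
$J{\left(R,X \right)} = R + X$
$J{\left(y,-5 \right)} + 39 \cdot 51 = \left(\frac{19}{2} - 5\right) + 39 \cdot 51 = \frac{9}{2} + 1989 = \frac{3987}{2}$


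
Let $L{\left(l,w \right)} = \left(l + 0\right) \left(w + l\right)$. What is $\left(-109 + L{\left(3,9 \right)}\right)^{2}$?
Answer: $5329$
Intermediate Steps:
$L{\left(l,w \right)} = l \left(l + w\right)$
$\left(-109 + L{\left(3,9 \right)}\right)^{2} = \left(-109 + 3 \left(3 + 9\right)\right)^{2} = \left(-109 + 3 \cdot 12\right)^{2} = \left(-109 + 36\right)^{2} = \left(-73\right)^{2} = 5329$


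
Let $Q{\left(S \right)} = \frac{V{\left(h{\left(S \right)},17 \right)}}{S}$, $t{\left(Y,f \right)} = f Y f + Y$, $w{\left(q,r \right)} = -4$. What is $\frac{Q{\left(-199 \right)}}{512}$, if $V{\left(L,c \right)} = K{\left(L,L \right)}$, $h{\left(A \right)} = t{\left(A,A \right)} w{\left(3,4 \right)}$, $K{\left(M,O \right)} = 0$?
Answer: $0$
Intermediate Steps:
$t{\left(Y,f \right)} = Y + Y f^{2}$ ($t{\left(Y,f \right)} = Y f f + Y = Y f^{2} + Y = Y + Y f^{2}$)
$h{\left(A \right)} = - 4 A \left(1 + A^{2}\right)$ ($h{\left(A \right)} = A \left(1 + A^{2}\right) \left(-4\right) = - 4 A \left(1 + A^{2}\right)$)
$V{\left(L,c \right)} = 0$
$Q{\left(S \right)} = 0$ ($Q{\left(S \right)} = \frac{0}{S} = 0$)
$\frac{Q{\left(-199 \right)}}{512} = \frac{0}{512} = 0 \cdot \frac{1}{512} = 0$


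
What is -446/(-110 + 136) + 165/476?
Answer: -104003/6188 ≈ -16.807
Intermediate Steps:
-446/(-110 + 136) + 165/476 = -446/26 + 165*(1/476) = -446*1/26 + 165/476 = -223/13 + 165/476 = -104003/6188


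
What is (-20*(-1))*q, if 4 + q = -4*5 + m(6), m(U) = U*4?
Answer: 0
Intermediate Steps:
m(U) = 4*U
q = 0 (q = -4 + (-4*5 + 4*6) = -4 + (-20 + 24) = -4 + 4 = 0)
(-20*(-1))*q = -20*(-1)*0 = 20*0 = 0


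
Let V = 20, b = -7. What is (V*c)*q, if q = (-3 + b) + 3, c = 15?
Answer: -2100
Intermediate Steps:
q = -7 (q = (-3 - 7) + 3 = -10 + 3 = -7)
(V*c)*q = (20*15)*(-7) = 300*(-7) = -2100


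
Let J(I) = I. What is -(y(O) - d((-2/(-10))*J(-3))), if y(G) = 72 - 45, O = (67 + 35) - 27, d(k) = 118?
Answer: 91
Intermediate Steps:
O = 75 (O = 102 - 27 = 75)
y(G) = 27
-(y(O) - d((-2/(-10))*J(-3))) = -(27 - 1*118) = -(27 - 118) = -1*(-91) = 91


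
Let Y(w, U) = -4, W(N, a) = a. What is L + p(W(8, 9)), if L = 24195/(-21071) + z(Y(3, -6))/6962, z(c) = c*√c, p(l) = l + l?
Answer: 355083/21071 - 4*I/3481 ≈ 16.852 - 0.0011491*I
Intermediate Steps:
p(l) = 2*l
z(c) = c^(3/2)
L = -24195/21071 - 4*I/3481 (L = 24195/(-21071) + (-4)^(3/2)/6962 = 24195*(-1/21071) - 8*I*(1/6962) = -24195/21071 - 4*I/3481 ≈ -1.1483 - 0.0011491*I)
L + p(W(8, 9)) = (-24195/21071 - 4*I/3481) + 2*9 = (-24195/21071 - 4*I/3481) + 18 = 355083/21071 - 4*I/3481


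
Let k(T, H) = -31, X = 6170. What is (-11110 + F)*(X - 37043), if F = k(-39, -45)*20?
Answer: 362140290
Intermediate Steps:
F = -620 (F = -31*20 = -620)
(-11110 + F)*(X - 37043) = (-11110 - 620)*(6170 - 37043) = -11730*(-30873) = 362140290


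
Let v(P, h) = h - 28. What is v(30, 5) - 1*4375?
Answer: -4398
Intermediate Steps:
v(P, h) = -28 + h
v(30, 5) - 1*4375 = (-28 + 5) - 1*4375 = -23 - 4375 = -4398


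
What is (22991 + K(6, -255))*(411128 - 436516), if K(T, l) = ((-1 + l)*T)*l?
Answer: -10527667348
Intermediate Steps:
K(T, l) = T*l*(-1 + l) (K(T, l) = (T*(-1 + l))*l = T*l*(-1 + l))
(22991 + K(6, -255))*(411128 - 436516) = (22991 + 6*(-255)*(-1 - 255))*(411128 - 436516) = (22991 + 6*(-255)*(-256))*(-25388) = (22991 + 391680)*(-25388) = 414671*(-25388) = -10527667348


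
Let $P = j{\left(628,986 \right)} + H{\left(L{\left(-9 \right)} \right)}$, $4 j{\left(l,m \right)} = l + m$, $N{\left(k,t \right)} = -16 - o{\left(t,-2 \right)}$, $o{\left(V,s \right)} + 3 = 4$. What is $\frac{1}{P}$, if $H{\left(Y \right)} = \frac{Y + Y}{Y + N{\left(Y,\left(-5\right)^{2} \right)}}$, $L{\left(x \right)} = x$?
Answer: $\frac{26}{10509} \approx 0.0024741$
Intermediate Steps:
$o{\left(V,s \right)} = 1$ ($o{\left(V,s \right)} = -3 + 4 = 1$)
$N{\left(k,t \right)} = -17$ ($N{\left(k,t \right)} = -16 - 1 = -17$)
$j{\left(l,m \right)} = \frac{l}{4} + \frac{m}{4}$ ($j{\left(l,m \right)} = \frac{l + m}{4} = \frac{l}{4} + \frac{m}{4}$)
$H{\left(Y \right)} = \frac{2 Y}{-17 + Y}$ ($H{\left(Y \right)} = \frac{Y + Y}{Y - 17} = \frac{2 Y}{-17 + Y}$)
$P = \frac{10509}{26}$ ($P = \left(\frac{1}{4} \cdot 628 + \frac{1}{4} \cdot 986\right) + 2 \left(-9\right) \frac{1}{-17 - 9} = \left(157 + \frac{493}{2}\right) + 2 \left(-9\right) \frac{1}{-26} = \frac{807}{2} + 2 \left(-9\right) \left(- \frac{1}{26}\right) = \frac{807}{2} + \frac{9}{13} = \frac{10509}{26} \approx 404.19$)
$\frac{1}{P} = \frac{1}{\frac{10509}{26}} = \frac{26}{10509}$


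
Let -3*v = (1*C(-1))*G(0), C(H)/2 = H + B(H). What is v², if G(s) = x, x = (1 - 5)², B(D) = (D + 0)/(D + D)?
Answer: 256/9 ≈ 28.444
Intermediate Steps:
B(D) = ½ (B(D) = D/((2*D)) = D*(1/(2*D)) = ½)
x = 16 (x = (-4)² = 16)
C(H) = 1 + 2*H (C(H) = 2*(H + ½) = 2*(½ + H) = 1 + 2*H)
G(s) = 16
v = 16/3 (v = -1*(1 + 2*(-1))*16/3 = -1*(1 - 2)*16/3 = -1*(-1)*16/3 = -(-1)*16/3 = -⅓*(-16) = 16/3 ≈ 5.3333)
v² = (16/3)² = 256/9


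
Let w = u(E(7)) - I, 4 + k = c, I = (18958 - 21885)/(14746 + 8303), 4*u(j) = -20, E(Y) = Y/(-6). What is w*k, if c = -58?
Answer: 6963716/23049 ≈ 302.13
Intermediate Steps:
E(Y) = -Y/6 (E(Y) = Y*(-1/6) = -Y/6)
u(j) = -5 (u(j) = (1/4)*(-20) = -5)
I = -2927/23049 ≈ -0.12699
k = -62 (k = -4 - 58 = -62)
w = -112318/23049 (w = -5 - 1*(-2927/23049) = -5 + 2927/23049 = -112318/23049 ≈ -4.8730)
w*k = -112318/23049*(-62) = 6963716/23049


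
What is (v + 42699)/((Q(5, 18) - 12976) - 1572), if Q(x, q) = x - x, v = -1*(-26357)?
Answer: -17264/3637 ≈ -4.7468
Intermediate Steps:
v = 26357
Q(x, q) = 0
(v + 42699)/((Q(5, 18) - 12976) - 1572) = (26357 + 42699)/((0 - 12976) - 1572) = 69056/(-12976 - 1572) = 69056/(-14548) = 69056*(-1/14548) = -17264/3637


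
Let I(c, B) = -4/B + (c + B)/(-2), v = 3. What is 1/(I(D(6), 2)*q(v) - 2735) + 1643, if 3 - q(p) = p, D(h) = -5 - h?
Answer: 4493604/2735 ≈ 1643.0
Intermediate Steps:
I(c, B) = -4/B - B/2 - c/2 (I(c, B) = -4/B + (B + c)*(-½) = -4/B + (-B/2 - c/2) = -4/B - B/2 - c/2)
q(p) = 3 - p
1/(I(D(6), 2)*q(v) - 2735) + 1643 = 1/(((½)*(-8 - 1*2*(2 + (-5 - 1*6)))/2)*(3 - 1*3) - 2735) + 1643 = 1/(((½)*(½)*(-8 - 1*2*(2 + (-5 - 6))))*(3 - 3) - 2735) + 1643 = 1/(((½)*(½)*(-8 - 1*2*(2 - 11)))*0 - 2735) + 1643 = 1/(((½)*(½)*(-8 - 1*2*(-9)))*0 - 2735) + 1643 = 1/(((½)*(½)*(-8 + 18))*0 - 2735) + 1643 = 1/(((½)*(½)*10)*0 - 2735) + 1643 = 1/((5/2)*0 - 2735) + 1643 = 1/(0 - 2735) + 1643 = 1/(-2735) + 1643 = -1/2735 + 1643 = 4493604/2735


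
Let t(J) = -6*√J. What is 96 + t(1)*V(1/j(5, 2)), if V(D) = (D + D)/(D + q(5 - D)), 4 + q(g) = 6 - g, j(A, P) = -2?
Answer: 189/2 ≈ 94.500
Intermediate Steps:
q(g) = 2 - g (q(g) = -4 + (6 - g) = 2 - g)
V(D) = 2*D/(-3 + 2*D) (V(D) = (D + D)/(D + (2 - (5 - D))) = (2*D)/(D + (2 + (-5 + D))) = (2*D)/(D + (-3 + D)) = (2*D)/(-3 + 2*D) = 2*D/(-3 + 2*D))
96 + t(1)*V(1/j(5, 2)) = 96 + (-6*√1)*(2/(-2*(-3 + 2/(-2)))) = 96 + (-6*1)*(2*(-½)/(-3 + 2*(-½))) = 96 - 12*(-1)/(2*(-3 - 1)) = 96 - 12*(-1)/(2*(-4)) = 96 - 12*(-1)*(-1)/(2*4) = 96 - 6*¼ = 96 - 3/2 = 189/2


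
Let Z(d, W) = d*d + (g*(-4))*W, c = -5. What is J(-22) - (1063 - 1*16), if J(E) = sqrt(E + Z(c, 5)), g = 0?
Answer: -1047 + sqrt(3) ≈ -1045.3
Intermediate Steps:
Z(d, W) = d**2 (Z(d, W) = d*d + (0*(-4))*W = d**2 + 0*W = d**2 + 0 = d**2)
J(E) = sqrt(25 + E) (J(E) = sqrt(E + (-5)**2) = sqrt(E + 25) = sqrt(25 + E))
J(-22) - (1063 - 1*16) = sqrt(25 - 22) - (1063 - 1*16) = sqrt(3) - (1063 - 16) = sqrt(3) - 1*1047 = sqrt(3) - 1047 = -1047 + sqrt(3)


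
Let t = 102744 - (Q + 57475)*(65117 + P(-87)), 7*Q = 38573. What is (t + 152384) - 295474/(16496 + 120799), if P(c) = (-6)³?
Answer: -3928412940626908/961065 ≈ -4.0876e+9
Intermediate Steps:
Q = 38573/7 (Q = (⅐)*38573 = 38573/7 ≈ 5510.4)
P(c) = -216
t = -28614001890/7 (t = 102744 - (38573/7 + 57475)*(65117 - 216) = 102744 - 440898*64901/7 = 102744 - 1*28614721098/7 = 102744 - 28614721098/7 = -28614001890/7 ≈ -4.0877e+9)
(t + 152384) - 295474/(16496 + 120799) = (-28614001890/7 + 152384) - 295474/(16496 + 120799) = -28612935202/7 - 295474/137295 = -3928412940626908/961065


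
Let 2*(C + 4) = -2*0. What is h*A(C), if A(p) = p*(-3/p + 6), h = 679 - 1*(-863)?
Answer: -41634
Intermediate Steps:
h = 1542 (h = 679 + 863 = 1542)
C = -4 (C = -4 + (-2*0)/2 = -4 + (½)*0 = -4 + 0 = -4)
A(p) = p*(6 - 3/p)
h*A(C) = 1542*(-3 + 6*(-4)) = 1542*(-3 - 24) = 1542*(-27) = -41634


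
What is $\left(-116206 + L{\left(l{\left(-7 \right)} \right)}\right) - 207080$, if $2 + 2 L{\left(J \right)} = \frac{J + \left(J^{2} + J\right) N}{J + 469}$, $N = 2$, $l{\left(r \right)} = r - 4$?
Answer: $- \frac{296130683}{916} \approx -3.2329 \cdot 10^{5}$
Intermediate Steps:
$l{\left(r \right)} = -4 + r$ ($l{\left(r \right)} = r - 4 = -4 + r$)
$L{\left(J \right)} = -1 + \frac{2 J^{2} + 3 J}{2 \left(469 + J\right)}$ ($L{\left(J \right)} = -1 + \frac{\left(J + \left(J^{2} + J\right) 2\right) \frac{1}{J + 469}}{2} = -1 + \frac{\left(J + \left(J + J^{2}\right) 2\right) \frac{1}{469 + J}}{2} = -1 + \frac{\left(J + \left(2 J + 2 J^{2}\right)\right) \frac{1}{469 + J}}{2} = -1 + \frac{\left(2 J^{2} + 3 J\right) \frac{1}{469 + J}}{2} = -1 + \frac{\frac{1}{469 + J} \left(2 J^{2} + 3 J\right)}{2} = -1 + \frac{2 J^{2} + 3 J}{2 \left(469 + J\right)}$)
$\left(-116206 + L{\left(l{\left(-7 \right)} \right)}\right) - 207080 = \left(-116206 + \frac{-469 + \left(-4 - 7\right)^{2} + \frac{-4 - 7}{2}}{469 - 11}\right) - 207080 = \left(-116206 + \frac{-469 + \left(-11\right)^{2} + \frac{1}{2} \left(-11\right)}{469 - 11}\right) - 207080 = \left(-116206 + \frac{-469 + 121 - \frac{11}{2}}{458}\right) - 207080 = \left(-116206 + \frac{1}{458} \left(- \frac{707}{2}\right)\right) - 207080 = \left(-116206 - \frac{707}{916}\right) - 207080 = - \frac{106445403}{916} - 207080 = - \frac{296130683}{916}$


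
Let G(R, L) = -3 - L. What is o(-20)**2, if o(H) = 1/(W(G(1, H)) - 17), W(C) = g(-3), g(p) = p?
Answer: 1/400 ≈ 0.0025000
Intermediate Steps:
W(C) = -3
o(H) = -1/20 (o(H) = 1/(-3 - 17) = 1/(-20) = -1/20)
o(-20)**2 = (-1/20)**2 = 1/400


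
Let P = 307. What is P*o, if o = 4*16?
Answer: 19648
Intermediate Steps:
o = 64
P*o = 307*64 = 19648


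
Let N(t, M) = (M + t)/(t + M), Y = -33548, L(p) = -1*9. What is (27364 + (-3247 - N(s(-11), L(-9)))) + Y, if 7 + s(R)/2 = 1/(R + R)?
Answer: -9432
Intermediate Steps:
L(p) = -9
s(R) = -14 + 1/R (s(R) = -14 + 2/(R + R) = -14 + 2/((2*R)) = -14 + 2*(1/(2*R)) = -14 + 1/R)
N(t, M) = 1 (N(t, M) = (M + t)/(M + t) = 1)
(27364 + (-3247 - N(s(-11), L(-9)))) + Y = (27364 + (-3247 - 1*1)) - 33548 = (27364 + (-3247 - 1)) - 33548 = (27364 - 3248) - 33548 = 24116 - 33548 = -9432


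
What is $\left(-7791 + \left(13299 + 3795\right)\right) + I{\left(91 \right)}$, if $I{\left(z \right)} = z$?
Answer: $9394$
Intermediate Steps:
$\left(-7791 + \left(13299 + 3795\right)\right) + I{\left(91 \right)} = \left(-7791 + \left(13299 + 3795\right)\right) + 91 = \left(-7791 + 17094\right) + 91 = 9303 + 91 = 9394$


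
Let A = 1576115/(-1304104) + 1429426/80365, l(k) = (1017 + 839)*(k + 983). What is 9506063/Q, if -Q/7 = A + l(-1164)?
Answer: 142325207028541640/35205805902528231 ≈ 4.0427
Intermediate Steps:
l(k) = 1824448 + 1856*k (l(k) = 1856*(983 + k) = 1824448 + 1856*k)
A = 1737455682329/104804317960 (A = 1576115*(-1/1304104) + 1429426*(1/80365) = -1576115/1304104 + 1429426/80365 = 1737455682329/104804317960 ≈ 16.578)
Q = 246440641317697617/104804317960 (Q = -7*(1737455682329/104804317960 + (1824448 + 1856*(-1164))) = -7*(1737455682329/104804317960 + (1824448 - 2160384)) = -7*(1737455682329/104804317960 - 335936) = -7*(-35205805902528231/104804317960) = 246440641317697617/104804317960 ≈ 2.3514e+6)
9506063/Q = 9506063/(246440641317697617/104804317960) = 9506063*(104804317960/246440641317697617) = 142325207028541640/35205805902528231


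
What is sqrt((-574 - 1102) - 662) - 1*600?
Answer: -600 + I*sqrt(2338) ≈ -600.0 + 48.353*I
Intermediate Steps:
sqrt((-574 - 1102) - 662) - 1*600 = sqrt(-1676 - 662) - 600 = sqrt(-2338) - 600 = I*sqrt(2338) - 600 = -600 + I*sqrt(2338)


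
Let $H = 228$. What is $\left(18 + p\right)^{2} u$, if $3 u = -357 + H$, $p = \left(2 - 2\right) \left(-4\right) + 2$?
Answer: $-17200$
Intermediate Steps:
$p = 2$ ($p = \left(2 - 2\right) \left(-4\right) + 2 = 0 \left(-4\right) + 2 = 0 + 2 = 2$)
$u = -43$ ($u = \frac{-357 + 228}{3} = \frac{1}{3} \left(-129\right) = -43$)
$\left(18 + p\right)^{2} u = \left(18 + 2\right)^{2} \left(-43\right) = 20^{2} \left(-43\right) = 400 \left(-43\right) = -17200$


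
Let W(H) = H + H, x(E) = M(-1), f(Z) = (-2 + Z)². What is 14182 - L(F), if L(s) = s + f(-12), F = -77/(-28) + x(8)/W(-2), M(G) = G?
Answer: 13983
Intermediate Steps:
x(E) = -1
W(H) = 2*H
F = 3 (F = -77/(-28) - 1/(2*(-2)) = -77*(-1/28) - 1/(-4) = 11/4 - 1*(-¼) = 11/4 + ¼ = 3)
L(s) = 196 + s (L(s) = s + (-2 - 12)² = s + (-14)² = s + 196 = 196 + s)
14182 - L(F) = 14182 - (196 + 3) = 14182 - 1*199 = 14182 - 199 = 13983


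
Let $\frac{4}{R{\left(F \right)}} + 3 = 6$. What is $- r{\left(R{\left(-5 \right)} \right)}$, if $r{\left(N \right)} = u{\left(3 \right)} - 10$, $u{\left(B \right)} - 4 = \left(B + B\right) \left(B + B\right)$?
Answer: $-30$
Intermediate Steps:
$R{\left(F \right)} = \frac{4}{3}$ ($R{\left(F \right)} = \frac{4}{-3 + 6} = \frac{4}{3}$)
$u{\left(B \right)} = 4 + 4 B^{2}$ ($u{\left(B \right)} = 4 + \left(B + B\right) \left(B + B\right) = 4 + 2 B 2 B = 4 + 4 B^{2}$)
$r{\left(N \right)} = 30$ ($r{\left(N \right)} = \left(4 + 4 \cdot 3^{2}\right) - 10 = \left(4 + 4 \cdot 9\right) - 10 = \left(4 + 36\right) - 10 = 40 - 10 = 30$)
$- r{\left(R{\left(-5 \right)} \right)} = \left(-1\right) 30 = -30$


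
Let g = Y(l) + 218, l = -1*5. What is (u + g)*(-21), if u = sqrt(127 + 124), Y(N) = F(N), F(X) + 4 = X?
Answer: -4389 - 21*sqrt(251) ≈ -4721.7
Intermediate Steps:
l = -5
F(X) = -4 + X
Y(N) = -4 + N
u = sqrt(251) ≈ 15.843
g = 209 (g = (-4 - 5) + 218 = -9 + 218 = 209)
(u + g)*(-21) = (sqrt(251) + 209)*(-21) = (209 + sqrt(251))*(-21) = -4389 - 21*sqrt(251)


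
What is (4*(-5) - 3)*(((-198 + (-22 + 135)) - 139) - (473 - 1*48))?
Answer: 14927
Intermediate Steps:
(4*(-5) - 3)*(((-198 + (-22 + 135)) - 139) - (473 - 1*48)) = (-20 - 3)*(((-198 + 113) - 139) - (473 - 48)) = -23*((-85 - 139) - 1*425) = -23*(-224 - 425) = -23*(-649) = 14927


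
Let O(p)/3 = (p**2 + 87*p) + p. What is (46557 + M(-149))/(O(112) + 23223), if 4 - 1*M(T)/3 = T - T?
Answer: 15523/30141 ≈ 0.51501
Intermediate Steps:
O(p) = 3*p**2 + 264*p (O(p) = 3*((p**2 + 87*p) + p) = 3*(p**2 + 88*p) = 3*p**2 + 264*p)
M(T) = 12 (M(T) = 12 - 3*(T - T) = 12 - 3*0 = 12 + 0 = 12)
(46557 + M(-149))/(O(112) + 23223) = (46557 + 12)/(3*112*(88 + 112) + 23223) = 46569/(3*112*200 + 23223) = 46569/(67200 + 23223) = 46569/90423 = 46569*(1/90423) = 15523/30141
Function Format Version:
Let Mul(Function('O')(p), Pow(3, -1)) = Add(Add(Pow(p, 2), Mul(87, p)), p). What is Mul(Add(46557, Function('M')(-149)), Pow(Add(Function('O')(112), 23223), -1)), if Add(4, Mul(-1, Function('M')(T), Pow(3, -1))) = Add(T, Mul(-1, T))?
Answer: Rational(15523, 30141) ≈ 0.51501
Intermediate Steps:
Function('O')(p) = Add(Mul(3, Pow(p, 2)), Mul(264, p)) (Function('O')(p) = Mul(3, Add(Add(Pow(p, 2), Mul(87, p)), p)) = Mul(3, Add(Pow(p, 2), Mul(88, p))) = Add(Mul(3, Pow(p, 2)), Mul(264, p)))
Function('M')(T) = 12 (Function('M')(T) = Add(12, Mul(-3, Add(T, Mul(-1, T)))) = Add(12, Mul(-3, 0)) = Add(12, 0) = 12)
Mul(Add(46557, Function('M')(-149)), Pow(Add(Function('O')(112), 23223), -1)) = Mul(Add(46557, 12), Pow(Add(Mul(3, 112, Add(88, 112)), 23223), -1)) = Mul(46569, Pow(Add(Mul(3, 112, 200), 23223), -1)) = Mul(46569, Pow(Add(67200, 23223), -1)) = Mul(46569, Pow(90423, -1)) = Mul(46569, Rational(1, 90423)) = Rational(15523, 30141)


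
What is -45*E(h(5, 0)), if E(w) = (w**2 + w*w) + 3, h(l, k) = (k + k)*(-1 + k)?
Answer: -135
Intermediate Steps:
h(l, k) = 2*k*(-1 + k) (h(l, k) = (2*k)*(-1 + k) = 2*k*(-1 + k))
E(w) = 3 + 2*w**2 (E(w) = (w**2 + w**2) + 3 = 2*w**2 + 3 = 3 + 2*w**2)
-45*E(h(5, 0)) = -45*(3 + 2*(2*0*(-1 + 0))**2) = -45*(3 + 2*(2*0*(-1))**2) = -45*(3 + 2*0**2) = -45*(3 + 2*0) = -45*(3 + 0) = -45*3 = -135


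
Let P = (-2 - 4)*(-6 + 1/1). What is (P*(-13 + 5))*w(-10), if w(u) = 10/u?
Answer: 240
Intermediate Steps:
P = 30 (P = -6*(-6 + 1) = -6*(-5) = 30)
(P*(-13 + 5))*w(-10) = (30*(-13 + 5))*(10/(-10)) = (30*(-8))*(10*(-⅒)) = -240*(-1) = 240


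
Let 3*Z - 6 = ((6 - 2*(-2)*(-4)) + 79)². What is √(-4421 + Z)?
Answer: 4*I*√177 ≈ 53.217*I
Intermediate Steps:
Z = 1589 (Z = 2 + ((6 - 2*(-2)*(-4)) + 79)²/3 = 2 + ((6 + 4*(-4)) + 79)²/3 = 2 + ((6 - 16) + 79)²/3 = 2 + (-10 + 79)²/3 = 2 + (⅓)*69² = 2 + (⅓)*4761 = 2 + 1587 = 1589)
√(-4421 + Z) = √(-4421 + 1589) = √(-2832) = 4*I*√177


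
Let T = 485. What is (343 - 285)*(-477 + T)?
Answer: 464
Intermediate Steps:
(343 - 285)*(-477 + T) = (343 - 285)*(-477 + 485) = 58*8 = 464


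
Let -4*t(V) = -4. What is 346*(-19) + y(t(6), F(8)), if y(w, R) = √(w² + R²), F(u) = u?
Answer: -6574 + √65 ≈ -6565.9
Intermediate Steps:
t(V) = 1 (t(V) = -¼*(-4) = 1)
y(w, R) = √(R² + w²)
346*(-19) + y(t(6), F(8)) = 346*(-19) + √(8² + 1²) = -6574 + √(64 + 1) = -6574 + √65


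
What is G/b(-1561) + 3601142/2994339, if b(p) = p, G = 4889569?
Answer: -134269777681/42882231 ≈ -3131.1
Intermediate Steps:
G/b(-1561) + 3601142/2994339 = 4889569/(-1561) + 3601142/2994339 = 4889569*(-1/1561) + 3601142*(1/2994339) = -4889569/1561 + 33038/27471 = -134269777681/42882231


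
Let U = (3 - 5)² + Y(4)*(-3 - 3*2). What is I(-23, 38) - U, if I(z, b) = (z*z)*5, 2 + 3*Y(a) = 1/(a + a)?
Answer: 21083/8 ≈ 2635.4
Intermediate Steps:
Y(a) = -⅔ + 1/(6*a) (Y(a) = -⅔ + 1/(3*(a + a)) = -⅔ + 1/(3*((2*a))) = -⅔ + (1/(2*a))/3 = -⅔ + 1/(6*a))
I(z, b) = 5*z² (I(z, b) = z²*5 = 5*z²)
U = 77/8 (U = (3 - 5)² + ((⅙)*(1 - 4*4)/4)*(-3 - 3*2) = (-2)² + ((⅙)*(¼)*(1 - 16))*(-3 - 6) = 4 + ((⅙)*(¼)*(-15))*(-9) = 4 - 5/8*(-9) = 4 + 45/8 = 77/8 ≈ 9.6250)
I(-23, 38) - U = 5*(-23)² - 1*77/8 = 5*529 - 77/8 = 2645 - 77/8 = 21083/8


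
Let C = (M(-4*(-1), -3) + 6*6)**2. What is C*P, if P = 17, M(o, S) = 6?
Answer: 29988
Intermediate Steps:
C = 1764 (C = (6 + 6*6)**2 = (6 + 36)**2 = 42**2 = 1764)
C*P = 1764*17 = 29988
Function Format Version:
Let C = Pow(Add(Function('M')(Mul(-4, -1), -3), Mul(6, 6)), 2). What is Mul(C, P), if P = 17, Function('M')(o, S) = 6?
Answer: 29988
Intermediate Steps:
C = 1764 (C = Pow(Add(6, Mul(6, 6)), 2) = Pow(Add(6, 36), 2) = Pow(42, 2) = 1764)
Mul(C, P) = Mul(1764, 17) = 29988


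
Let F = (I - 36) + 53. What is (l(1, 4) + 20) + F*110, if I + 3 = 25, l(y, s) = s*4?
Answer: 4326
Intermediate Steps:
l(y, s) = 4*s
I = 22 (I = -3 + 25 = 22)
F = 39 (F = (22 - 36) + 53 = -14 + 53 = 39)
(l(1, 4) + 20) + F*110 = (4*4 + 20) + 39*110 = (16 + 20) + 4290 = 36 + 4290 = 4326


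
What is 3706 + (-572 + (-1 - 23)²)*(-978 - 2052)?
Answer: -8414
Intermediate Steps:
3706 + (-572 + (-1 - 23)²)*(-978 - 2052) = 3706 + (-572 + (-24)²)*(-3030) = 3706 + (-572 + 576)*(-3030) = 3706 + 4*(-3030) = 3706 - 12120 = -8414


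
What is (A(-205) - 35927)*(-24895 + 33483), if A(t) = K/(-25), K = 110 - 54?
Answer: -7714007828/25 ≈ -3.0856e+8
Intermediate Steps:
K = 56
A(t) = -56/25 (A(t) = 56/(-25) = 56*(-1/25) = -56/25)
(A(-205) - 35927)*(-24895 + 33483) = (-56/25 - 35927)*(-24895 + 33483) = -898231/25*8588 = -7714007828/25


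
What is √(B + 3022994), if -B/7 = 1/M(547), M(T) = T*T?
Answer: √904507011739/547 ≈ 1738.7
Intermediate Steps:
M(T) = T²
B = -7/299209 (B = -7/(547²) = -7/299209 ≈ -2.3395e-5)
√(B + 3022994) = √(-7/299209 + 3022994) = √(904507011739/299209) = √904507011739/547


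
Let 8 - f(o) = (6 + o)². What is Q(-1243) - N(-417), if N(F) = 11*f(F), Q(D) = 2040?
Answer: 1860083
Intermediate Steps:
f(o) = 8 - (6 + o)²
N(F) = 88 - 11*(6 + F)² (N(F) = 11*(8 - (6 + F)²) = 88 - 11*(6 + F)²)
Q(-1243) - N(-417) = 2040 - (88 - 11*(6 - 417)²) = 2040 - (88 - 11*(-411)²) = 2040 - (88 - 11*168921) = 2040 - (88 - 1858131) = 2040 - 1*(-1858043) = 2040 + 1858043 = 1860083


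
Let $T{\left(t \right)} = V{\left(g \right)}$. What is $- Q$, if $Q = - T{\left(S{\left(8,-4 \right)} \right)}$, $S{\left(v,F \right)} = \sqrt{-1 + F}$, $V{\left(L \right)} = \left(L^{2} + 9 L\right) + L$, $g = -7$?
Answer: $-21$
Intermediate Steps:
$V{\left(L \right)} = L^{2} + 10 L$
$T{\left(t \right)} = -21$ ($T{\left(t \right)} = - 7 \left(10 - 7\right) = \left(-7\right) 3 = -21$)
$Q = 21$ ($Q = \left(-1\right) \left(-21\right) = 21$)
$- Q = \left(-1\right) 21 = -21$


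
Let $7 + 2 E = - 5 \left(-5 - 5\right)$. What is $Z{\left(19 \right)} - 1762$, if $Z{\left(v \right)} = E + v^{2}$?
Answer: $- \frac{2759}{2} \approx -1379.5$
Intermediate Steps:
$E = \frac{43}{2}$ ($E = - \frac{7}{2} + \frac{\left(-5\right) \left(-5 - 5\right)}{2} = - \frac{7}{2} + \frac{\left(-5\right) \left(-10\right)}{2} = - \frac{7}{2} + \frac{1}{2} \cdot 50 = - \frac{7}{2} + 25 = \frac{43}{2} \approx 21.5$)
$Z{\left(v \right)} = \frac{43}{2} + v^{2}$
$Z{\left(19 \right)} - 1762 = \left(\frac{43}{2} + 19^{2}\right) - 1762 = \left(\frac{43}{2} + 361\right) - 1762 = \frac{765}{2} - 1762 = - \frac{2759}{2}$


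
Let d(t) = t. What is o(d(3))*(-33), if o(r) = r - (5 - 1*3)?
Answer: -33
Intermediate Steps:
o(r) = -2 + r (o(r) = r - (5 - 3) = r - 1*2 = r - 2 = -2 + r)
o(d(3))*(-33) = (-2 + 3)*(-33) = 1*(-33) = -33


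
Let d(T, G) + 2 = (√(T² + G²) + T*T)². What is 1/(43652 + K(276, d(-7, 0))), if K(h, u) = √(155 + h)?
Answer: 43652/1905496673 - √431/1905496673 ≈ 2.2898e-5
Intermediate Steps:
d(T, G) = -2 + (T² + √(G² + T²))² (d(T, G) = -2 + (√(T² + G²) + T*T)² = -2 + (√(G² + T²) + T²)² = -2 + (T² + √(G² + T²))²)
1/(43652 + K(276, d(-7, 0))) = 1/(43652 + √(155 + 276)) = 1/(43652 + √431)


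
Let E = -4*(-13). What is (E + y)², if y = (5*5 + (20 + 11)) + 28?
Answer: 18496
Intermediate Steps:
E = 52
y = 84 (y = (25 + 31) + 28 = 56 + 28 = 84)
(E + y)² = (52 + 84)² = 136² = 18496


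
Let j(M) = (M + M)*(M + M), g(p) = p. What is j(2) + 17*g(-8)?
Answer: -120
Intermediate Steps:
j(M) = 4*M² (j(M) = (2*M)*(2*M) = 4*M²)
j(2) + 17*g(-8) = 4*2² + 17*(-8) = 4*4 - 136 = 16 - 136 = -120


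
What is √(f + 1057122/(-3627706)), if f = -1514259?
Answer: 6*I*√138389111701798174/1813853 ≈ 1230.6*I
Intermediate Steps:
√(f + 1057122/(-3627706)) = √(-1514259 + 1057122/(-3627706)) = √(-1514259 + 1057122*(-1/3627706)) = √(-1514259 - 528561/1813853) = √(-2746643758488/1813853) = 6*I*√138389111701798174/1813853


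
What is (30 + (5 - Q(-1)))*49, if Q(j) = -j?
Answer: 1666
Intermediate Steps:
(30 + (5 - Q(-1)))*49 = (30 + (5 - (-1)*(-1)))*49 = (30 + (5 - 1*1))*49 = (30 + (5 - 1))*49 = (30 + 4)*49 = 34*49 = 1666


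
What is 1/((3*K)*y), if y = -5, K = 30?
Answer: -1/450 ≈ -0.0022222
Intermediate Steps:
1/((3*K)*y) = 1/((3*30)*(-5)) = 1/(90*(-5)) = 1/(-450) = -1/450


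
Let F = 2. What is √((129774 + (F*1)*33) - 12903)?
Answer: 3*√12993 ≈ 341.96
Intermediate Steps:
√((129774 + (F*1)*33) - 12903) = √((129774 + (2*1)*33) - 12903) = √((129774 + 2*33) - 12903) = √((129774 + 66) - 12903) = √(129840 - 12903) = √116937 = 3*√12993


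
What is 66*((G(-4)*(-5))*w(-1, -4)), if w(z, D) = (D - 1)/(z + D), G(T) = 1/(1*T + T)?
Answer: 165/4 ≈ 41.250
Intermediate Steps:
G(T) = 1/(2*T) (G(T) = 1/(T + T) = 1/(2*T))
w(z, D) = (-1 + D)/(D + z)
66*((G(-4)*(-5))*w(-1, -4)) = 66*((((½)/(-4))*(-5))*((-1 - 4)/(-4 - 1))) = 66*((((½)*(-¼))*(-5))*(-5/(-5))) = 66*((-⅛*(-5))*(-⅕*(-5))) = 66*((5/8)*1) = 66*(5/8) = 165/4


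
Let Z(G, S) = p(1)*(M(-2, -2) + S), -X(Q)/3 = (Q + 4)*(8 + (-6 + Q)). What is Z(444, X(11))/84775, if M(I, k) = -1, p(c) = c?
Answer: -586/84775 ≈ -0.0069124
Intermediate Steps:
X(Q) = -3*(2 + Q)*(4 + Q) (X(Q) = -3*(Q + 4)*(8 + (-6 + Q)) = -3*(4 + Q)*(2 + Q) = -3*(2 + Q)*(4 + Q))
Z(G, S) = -1 + S (Z(G, S) = 1*(-1 + S) = -1 + S)
Z(444, X(11))/84775 = (-1 + (-24 - 18*11 - 3*11**2))/84775 = (-1 + (-24 - 198 - 3*121))*(1/84775) = (-1 + (-24 - 198 - 363))*(1/84775) = (-1 - 585)*(1/84775) = -586*1/84775 = -586/84775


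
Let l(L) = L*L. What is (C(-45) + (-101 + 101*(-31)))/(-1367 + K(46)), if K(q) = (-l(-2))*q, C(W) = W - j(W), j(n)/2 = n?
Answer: 3187/1551 ≈ 2.0548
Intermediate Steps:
j(n) = 2*n
l(L) = L²
C(W) = -W (C(W) = W - 2*W = -W)
K(q) = -4*q (K(q) = (-1*(-2)²)*q = (-1*4)*q = -4*q)
(C(-45) + (-101 + 101*(-31)))/(-1367 + K(46)) = (-1*(-45) + (-101 + 101*(-31)))/(-1367 - 4*46) = (45 + (-101 - 3131))/(-1367 - 184) = (45 - 3232)/(-1551) = -3187*(-1/1551) = 3187/1551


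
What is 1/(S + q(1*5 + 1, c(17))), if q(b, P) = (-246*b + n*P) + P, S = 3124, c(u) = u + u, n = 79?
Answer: 1/4368 ≈ 0.00022894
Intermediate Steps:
c(u) = 2*u
q(b, P) = -246*b + 80*P (q(b, P) = (-246*b + 79*P) + P = -246*b + 80*P)
1/(S + q(1*5 + 1, c(17))) = 1/(3124 + (-246*(1*5 + 1) + 80*(2*17))) = 1/(3124 + (-246*(5 + 1) + 80*34)) = 1/(3124 + (-246*6 + 2720)) = 1/(3124 + (-1476 + 2720)) = 1/(3124 + 1244) = 1/4368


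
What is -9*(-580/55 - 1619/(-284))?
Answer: 136215/3124 ≈ 43.603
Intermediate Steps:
-9*(-580/55 - 1619/(-284)) = -9*(-580*1/55 - 1619*(-1/284)) = -9*(-116/11 + 1619/284) = -9*(-15135/3124) = 136215/3124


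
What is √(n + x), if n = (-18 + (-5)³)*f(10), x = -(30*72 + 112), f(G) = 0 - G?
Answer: I*√842 ≈ 29.017*I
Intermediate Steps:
f(G) = -G
x = -2272 (x = -(2160 + 112) = -1*2272 = -2272)
n = 1430 (n = (-18 + (-5)³)*(-1*10) = (-18 - 125)*(-10) = -143*(-10) = 1430)
√(n + x) = √(1430 - 2272) = √(-842) = I*√842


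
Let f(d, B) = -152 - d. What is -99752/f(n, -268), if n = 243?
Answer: 99752/395 ≈ 252.54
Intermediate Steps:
-99752/f(n, -268) = -99752/(-152 - 1*243) = -99752/(-152 - 243) = -99752/(-395) = -99752*(-1/395) = 99752/395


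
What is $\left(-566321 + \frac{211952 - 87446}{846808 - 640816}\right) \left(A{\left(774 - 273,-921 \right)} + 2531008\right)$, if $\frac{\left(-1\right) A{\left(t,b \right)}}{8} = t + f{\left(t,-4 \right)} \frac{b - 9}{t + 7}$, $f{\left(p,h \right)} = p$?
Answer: $- \frac{521492693300935505}{363347} \approx -1.4352 \cdot 10^{12}$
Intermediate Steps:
$A{\left(t,b \right)} = - 8 t - \frac{8 t \left(-9 + b\right)}{7 + t}$ ($A{\left(t,b \right)} = - 8 \left(t + t \frac{b - 9}{t + 7}\right) = - 8 \left(t + t \frac{-9 + b}{7 + t}\right) = - 8 \left(t + \frac{t \left(-9 + b\right)}{7 + t}\right) = - 8 t - \frac{8 t \left(-9 + b\right)}{7 + t}$)
$\left(-566321 + \frac{211952 - 87446}{846808 - 640816}\right) \left(A{\left(774 - 273,-921 \right)} + 2531008\right) = \left(-566321 + \frac{211952 - 87446}{846808 - 640816}\right) \left(\frac{8 \left(774 - 273\right) \left(2 - -921 - \left(774 - 273\right)\right)}{7 + \left(774 - 273\right)} + 2531008\right) = \left(-566321 + \frac{124506}{205992}\right) \left(8 \cdot 501 \frac{1}{7 + 501} \left(2 + 921 - 501\right) + 2531008\right) = \left(-566321 + 124506 \cdot \frac{1}{205992}\right) \left(8 \cdot 501 \cdot \frac{1}{508} \left(2 + 921 - 501\right) + 2531008\right) = \left(-566321 + \frac{6917}{11444}\right) \left(8 \cdot 501 \cdot \frac{1}{508} \cdot 422 + 2531008\right) = - \frac{6480970607 \left(\frac{422844}{127} + 2531008\right)}{11444} = \left(- \frac{6480970607}{11444}\right) \frac{321860860}{127} = - \frac{521492693300935505}{363347}$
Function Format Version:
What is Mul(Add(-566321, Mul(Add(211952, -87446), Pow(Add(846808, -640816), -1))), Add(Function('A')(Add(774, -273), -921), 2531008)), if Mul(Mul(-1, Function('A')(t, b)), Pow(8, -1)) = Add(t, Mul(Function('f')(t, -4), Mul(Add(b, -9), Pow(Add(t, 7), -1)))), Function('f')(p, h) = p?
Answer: Rational(-521492693300935505, 363347) ≈ -1.4352e+12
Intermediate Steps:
Function('A')(t, b) = Add(Mul(-8, t), Mul(-8, t, Pow(Add(7, t), -1), Add(-9, b))) (Function('A')(t, b) = Mul(-8, Add(t, Mul(t, Mul(Add(b, -9), Pow(Add(t, 7), -1))))) = Mul(-8, Add(t, Mul(t, Mul(Add(-9, b), Pow(Add(7, t), -1))))) = Mul(-8, Add(t, Mul(t, Mul(Pow(Add(7, t), -1), Add(-9, b))))) = Mul(-8, Add(t, Mul(t, Pow(Add(7, t), -1), Add(-9, b)))) = Add(Mul(-8, t), Mul(-8, t, Pow(Add(7, t), -1), Add(-9, b))))
Mul(Add(-566321, Mul(Add(211952, -87446), Pow(Add(846808, -640816), -1))), Add(Function('A')(Add(774, -273), -921), 2531008)) = Mul(Add(-566321, Mul(Add(211952, -87446), Pow(Add(846808, -640816), -1))), Add(Mul(8, Add(774, -273), Pow(Add(7, Add(774, -273)), -1), Add(2, Mul(-1, -921), Mul(-1, Add(774, -273)))), 2531008)) = Mul(Add(-566321, Mul(124506, Pow(205992, -1))), Add(Mul(8, 501, Pow(Add(7, 501), -1), Add(2, 921, Mul(-1, 501))), 2531008)) = Mul(Add(-566321, Mul(124506, Rational(1, 205992))), Add(Mul(8, 501, Pow(508, -1), Add(2, 921, -501)), 2531008)) = Mul(Add(-566321, Rational(6917, 11444)), Add(Mul(8, 501, Rational(1, 508), 422), 2531008)) = Mul(Rational(-6480970607, 11444), Add(Rational(422844, 127), 2531008)) = Mul(Rational(-6480970607, 11444), Rational(321860860, 127)) = Rational(-521492693300935505, 363347)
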